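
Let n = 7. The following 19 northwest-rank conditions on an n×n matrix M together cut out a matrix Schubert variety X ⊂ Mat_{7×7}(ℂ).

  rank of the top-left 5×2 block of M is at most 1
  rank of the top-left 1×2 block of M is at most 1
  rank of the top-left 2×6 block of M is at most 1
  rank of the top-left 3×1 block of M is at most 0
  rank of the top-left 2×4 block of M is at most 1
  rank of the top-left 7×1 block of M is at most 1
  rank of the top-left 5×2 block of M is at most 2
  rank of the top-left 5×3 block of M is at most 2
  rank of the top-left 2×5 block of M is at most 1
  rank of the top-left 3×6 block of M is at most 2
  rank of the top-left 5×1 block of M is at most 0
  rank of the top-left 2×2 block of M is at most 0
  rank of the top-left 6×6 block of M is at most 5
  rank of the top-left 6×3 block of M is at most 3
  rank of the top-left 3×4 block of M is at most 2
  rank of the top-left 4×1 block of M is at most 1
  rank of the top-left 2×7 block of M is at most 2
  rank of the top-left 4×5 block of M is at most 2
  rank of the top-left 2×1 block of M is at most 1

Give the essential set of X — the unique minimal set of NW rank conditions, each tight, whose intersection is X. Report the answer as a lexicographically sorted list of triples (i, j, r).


Propagating the 19 rank bounds to every northwest block:

  i=1: 0, 0, 1, 1, 1, 1, 1
  i=2: 0, 0, 1, 1, 1, 1, 2
  i=3: 0, 1, 2, 2, 2, 2, 3
  i=4: 0, 1, 2, 2, 2, 3, 4
  i=5: 0, 1, 2, 3, 3, 4, 5
  i=6: 1, 2, 3, 4, 4, 5, 6
  i=7: 1, 2, 3, 4, 5, 6, 7

giving w = (3, 7, 2, 6, 4, 1, 5) via Δ²R.

Fulton essential set (4 of the 12 Rothe cells):

[(2, 2, 0), (2, 6, 1), (4, 5, 2), (5, 1, 0)]


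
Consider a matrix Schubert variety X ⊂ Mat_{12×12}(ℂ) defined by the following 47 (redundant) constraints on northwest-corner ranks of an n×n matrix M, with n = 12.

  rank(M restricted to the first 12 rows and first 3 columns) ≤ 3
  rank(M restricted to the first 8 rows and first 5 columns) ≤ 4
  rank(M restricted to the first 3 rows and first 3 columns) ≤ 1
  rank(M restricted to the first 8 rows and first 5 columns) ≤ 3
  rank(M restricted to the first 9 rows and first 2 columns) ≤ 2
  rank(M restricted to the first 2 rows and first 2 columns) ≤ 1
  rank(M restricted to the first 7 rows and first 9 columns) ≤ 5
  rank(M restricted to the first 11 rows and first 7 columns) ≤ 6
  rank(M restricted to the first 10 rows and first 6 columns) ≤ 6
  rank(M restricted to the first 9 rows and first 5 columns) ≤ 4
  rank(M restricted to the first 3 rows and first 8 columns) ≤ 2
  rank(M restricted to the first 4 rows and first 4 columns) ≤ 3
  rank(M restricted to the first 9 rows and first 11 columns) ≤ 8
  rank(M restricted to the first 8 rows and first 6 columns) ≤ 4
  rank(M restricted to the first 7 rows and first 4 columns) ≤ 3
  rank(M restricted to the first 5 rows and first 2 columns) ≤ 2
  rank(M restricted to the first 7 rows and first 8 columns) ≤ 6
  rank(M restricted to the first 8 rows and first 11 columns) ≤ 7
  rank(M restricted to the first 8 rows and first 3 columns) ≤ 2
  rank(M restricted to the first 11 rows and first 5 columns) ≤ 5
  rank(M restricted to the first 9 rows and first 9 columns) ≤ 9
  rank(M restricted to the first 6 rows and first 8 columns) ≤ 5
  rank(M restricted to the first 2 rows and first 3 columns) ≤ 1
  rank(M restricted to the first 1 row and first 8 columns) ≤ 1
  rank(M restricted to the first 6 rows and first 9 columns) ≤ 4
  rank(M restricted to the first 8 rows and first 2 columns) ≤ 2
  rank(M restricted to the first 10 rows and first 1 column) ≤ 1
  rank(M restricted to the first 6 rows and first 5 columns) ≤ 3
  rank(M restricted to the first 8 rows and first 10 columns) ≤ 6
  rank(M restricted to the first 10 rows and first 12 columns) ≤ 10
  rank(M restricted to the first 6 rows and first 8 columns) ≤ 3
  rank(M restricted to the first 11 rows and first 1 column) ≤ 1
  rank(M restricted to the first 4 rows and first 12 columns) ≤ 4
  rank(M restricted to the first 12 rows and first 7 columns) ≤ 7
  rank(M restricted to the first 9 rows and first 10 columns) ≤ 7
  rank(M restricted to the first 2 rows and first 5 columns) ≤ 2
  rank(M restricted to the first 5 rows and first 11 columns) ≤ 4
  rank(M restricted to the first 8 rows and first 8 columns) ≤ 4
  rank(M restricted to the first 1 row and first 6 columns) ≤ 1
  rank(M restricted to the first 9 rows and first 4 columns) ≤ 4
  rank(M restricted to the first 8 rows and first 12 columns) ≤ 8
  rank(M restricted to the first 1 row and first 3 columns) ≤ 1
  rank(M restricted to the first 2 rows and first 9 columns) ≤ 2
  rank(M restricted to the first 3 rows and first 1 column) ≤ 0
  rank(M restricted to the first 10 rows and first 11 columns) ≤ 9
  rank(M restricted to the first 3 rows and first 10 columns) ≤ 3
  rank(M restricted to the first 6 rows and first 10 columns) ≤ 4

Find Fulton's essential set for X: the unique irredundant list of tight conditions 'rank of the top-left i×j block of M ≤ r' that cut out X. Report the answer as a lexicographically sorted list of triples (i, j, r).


Computing R[i][j] = min implied NW-rank bound (n=12, 47 conditions):

  i=1: 0 1 1 1 1 1 1 1 1 1 1 1
  i=2: 0 1 1 2 2 2 2 2 2 2 2 2
  i=3: 0 1 1 2 2 2 2 2 3 3 3 3
  i=4: 1 2 2 3 3 3 3 3 4 4 4 4
  i=5: 1 2 2 3 3 3 3 3 4 4 4 5
  i=6: 1 2 2 3 3 3 3 3 4 4 5 6
  i=7: 1 2 2 3 3 4 4 4 5 5 6 7
  i=8: 1 2 2 3 3 4 4 4 5 6 7 8
  i=9: 1 2 3 4 4 5 5 5 6 7 8 9
  i=10: 1 2 3 4 5 6 6 6 7 8 9 10
  i=11: 1 2 3 4 5 6 6 7 8 9 10 11
  i=12: 1 2 3 4 5 6 7 8 9 10 11 12

the unique w with this rank table is (2, 4, 9, 1, 12, 11, 6, 10, 3, 5, 8, 7).

ℓ(w)=29; the 10 essential cells (i,j,r):

[(3, 1, 0), (3, 3, 1), (3, 8, 2), (5, 11, 4), (6, 8, 3), (6, 10, 4), (8, 3, 2), (8, 5, 3), (8, 8, 4), (11, 7, 6)]


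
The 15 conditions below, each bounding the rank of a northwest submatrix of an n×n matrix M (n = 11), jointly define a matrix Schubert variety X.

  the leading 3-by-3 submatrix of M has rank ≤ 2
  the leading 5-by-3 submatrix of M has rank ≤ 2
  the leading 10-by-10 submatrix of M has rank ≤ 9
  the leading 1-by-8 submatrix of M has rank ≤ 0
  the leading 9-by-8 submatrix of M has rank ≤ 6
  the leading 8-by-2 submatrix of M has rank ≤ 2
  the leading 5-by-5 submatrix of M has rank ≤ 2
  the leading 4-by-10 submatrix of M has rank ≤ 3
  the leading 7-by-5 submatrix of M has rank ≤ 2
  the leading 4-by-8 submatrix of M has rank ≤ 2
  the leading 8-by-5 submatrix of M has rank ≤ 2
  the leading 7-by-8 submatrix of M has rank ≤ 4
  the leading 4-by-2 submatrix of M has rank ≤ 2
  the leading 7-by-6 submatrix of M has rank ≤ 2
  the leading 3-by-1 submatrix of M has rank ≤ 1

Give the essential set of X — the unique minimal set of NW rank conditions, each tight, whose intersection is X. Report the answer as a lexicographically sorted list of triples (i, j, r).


Propagating the 15 rank bounds to every northwest block:

  row 1: 0  0  0  0  0  0  0  0  1  1  1
  row 2: 1  1  1  1  1  1  1  1  2  2  2
  row 3: 1  2  2  2  2  2  2  2  3  3  3
  row 4: 1  2  2  2  2  2  2  2  3  3  4
  row 5: 1  2  2  2  2  2  3  3  4  4  5
  row 6: 1  2  2  2  2  2  3  4  5  5  6
  row 7: 1  2  2  2  2  2  3  4  5  6  7
  row 8: 1  2  2  2  2  3  4  5  6  7  8
  row 9: 1  2  3  3  3  4  5  6  7  8  9
  row 10: 1  2  3  4  4  5  6  7  8  9  10
  row 11: 1  2  3  4  5  6  7  8  9  10  11

reading off 1-entries of Δ²R: w = (9, 1, 2, 11, 7, 8, 10, 6, 3, 4, 5).

ℓ(w)=30; the 5 essential cells (i,j,r):

[(1, 8, 0), (4, 8, 2), (4, 10, 3), (7, 6, 2), (8, 5, 2)]


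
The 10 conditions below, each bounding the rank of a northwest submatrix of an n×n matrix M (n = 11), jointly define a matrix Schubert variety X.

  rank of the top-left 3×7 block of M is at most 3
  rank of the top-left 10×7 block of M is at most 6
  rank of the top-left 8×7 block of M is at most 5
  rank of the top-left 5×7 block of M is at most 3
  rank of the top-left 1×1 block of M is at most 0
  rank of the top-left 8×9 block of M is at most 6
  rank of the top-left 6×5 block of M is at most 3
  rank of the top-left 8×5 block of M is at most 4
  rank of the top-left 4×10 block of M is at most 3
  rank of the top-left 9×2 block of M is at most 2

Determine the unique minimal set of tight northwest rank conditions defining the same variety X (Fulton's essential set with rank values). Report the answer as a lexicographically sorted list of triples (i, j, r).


Reconstructing r_w from the 10 given conditions:

  R[1]: 0 1 1 1 1 1 1 1 1 1 1
  R[2]: 1 2 2 2 2 2 2 2 2 2 2
  R[3]: 1 2 3 3 3 3 3 3 3 3 3
  R[4]: 1 2 3 3 3 3 3 3 3 3 4
  R[5]: 1 2 3 3 3 3 3 4 4 4 5
  R[6]: 1 2 3 3 3 4 4 5 5 5 6
  R[7]: 1 2 3 4 4 5 5 6 6 6 7
  R[8]: 1 2 3 4 4 5 5 6 6 7 8
  R[9]: 1 2 3 4 5 6 6 7 7 8 9
  R[10]: 1 2 3 4 5 6 6 7 8 9 10
  R[11]: 1 2 3 4 5 6 7 8 9 10 11

reading off 1-entries of Δ²R: w = (2, 1, 3, 11, 8, 6, 4, 10, 5, 9, 7).

|D(w)|=18, |Ess(w)|=8:

[(1, 1, 0), (4, 10, 3), (5, 7, 3), (6, 5, 3), (8, 5, 4), (8, 7, 5), (8, 9, 6), (10, 7, 6)]


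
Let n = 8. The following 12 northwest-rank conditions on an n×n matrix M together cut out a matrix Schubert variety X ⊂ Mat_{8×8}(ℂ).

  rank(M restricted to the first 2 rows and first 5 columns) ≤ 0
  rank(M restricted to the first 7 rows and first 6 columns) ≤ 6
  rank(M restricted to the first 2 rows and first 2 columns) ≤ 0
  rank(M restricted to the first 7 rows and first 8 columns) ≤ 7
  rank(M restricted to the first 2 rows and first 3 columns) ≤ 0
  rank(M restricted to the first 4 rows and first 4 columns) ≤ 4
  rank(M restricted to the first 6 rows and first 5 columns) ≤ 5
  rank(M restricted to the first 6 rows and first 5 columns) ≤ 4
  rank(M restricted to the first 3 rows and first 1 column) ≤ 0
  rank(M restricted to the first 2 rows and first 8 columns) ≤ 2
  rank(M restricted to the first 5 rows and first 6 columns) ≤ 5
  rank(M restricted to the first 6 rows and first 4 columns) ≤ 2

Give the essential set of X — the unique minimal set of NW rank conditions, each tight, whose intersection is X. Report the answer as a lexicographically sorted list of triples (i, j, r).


Reconstructing r_w from the 12 given conditions:

  row 1: 0 0 0 0 0 1 1 1
  row 2: 0 0 0 0 0 1 2 2
  row 3: 0 1 1 1 1 2 3 3
  row 4: 1 2 2 2 2 3 4 4
  row 5: 1 2 2 2 3 4 5 5
  row 6: 1 2 2 2 3 4 5 6
  row 7: 1 2 3 3 4 5 6 7
  row 8: 1 2 3 4 5 6 7 8

giving w = (6, 7, 2, 1, 5, 8, 3, 4) via Δ²R.

ℓ(w)=15; the 3 essential cells (i,j,r):

[(2, 5, 0), (3, 1, 0), (6, 4, 2)]


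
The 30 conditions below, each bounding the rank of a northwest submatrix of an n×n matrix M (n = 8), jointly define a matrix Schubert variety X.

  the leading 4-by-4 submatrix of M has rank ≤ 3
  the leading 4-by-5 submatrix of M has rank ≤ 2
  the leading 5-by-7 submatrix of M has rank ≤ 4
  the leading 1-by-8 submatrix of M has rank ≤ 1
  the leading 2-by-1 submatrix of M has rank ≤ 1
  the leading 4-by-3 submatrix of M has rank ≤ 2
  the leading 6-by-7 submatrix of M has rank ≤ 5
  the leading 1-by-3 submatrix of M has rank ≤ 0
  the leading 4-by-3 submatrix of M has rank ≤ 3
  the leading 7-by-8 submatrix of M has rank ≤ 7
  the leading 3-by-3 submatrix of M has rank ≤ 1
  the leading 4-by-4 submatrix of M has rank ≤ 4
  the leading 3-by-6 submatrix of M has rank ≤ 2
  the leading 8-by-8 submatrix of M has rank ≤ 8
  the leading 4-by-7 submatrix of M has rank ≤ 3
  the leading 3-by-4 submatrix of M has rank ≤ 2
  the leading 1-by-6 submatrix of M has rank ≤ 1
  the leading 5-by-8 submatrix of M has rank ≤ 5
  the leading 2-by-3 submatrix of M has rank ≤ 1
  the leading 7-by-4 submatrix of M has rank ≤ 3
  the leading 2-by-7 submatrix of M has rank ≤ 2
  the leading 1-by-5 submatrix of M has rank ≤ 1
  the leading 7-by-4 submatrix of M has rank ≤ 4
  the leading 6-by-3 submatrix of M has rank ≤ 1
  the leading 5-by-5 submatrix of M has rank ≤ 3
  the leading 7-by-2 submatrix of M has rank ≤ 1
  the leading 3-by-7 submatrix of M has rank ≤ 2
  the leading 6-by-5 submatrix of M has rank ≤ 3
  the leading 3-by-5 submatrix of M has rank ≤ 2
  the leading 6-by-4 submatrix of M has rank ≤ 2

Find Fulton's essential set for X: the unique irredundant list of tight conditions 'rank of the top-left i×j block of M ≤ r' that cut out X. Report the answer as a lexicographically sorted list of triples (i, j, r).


Rank table r_w(8×8) implied by the 30 constraints:

  0  0  0  1  1  1  1  1
  1  1  1  2  2  2  2  2
  1  1  1  2  2  2  2  3
  1  1  1  2  2  3  3  4
  1  1  1  2  3  4  4  5
  1  1  1  2  3  4  5  6
  1  1  2  3  4  5  6  7
  1  2  3  4  5  6  7  8

reading off 1-entries of Δ²R: w = (4, 1, 8, 6, 5, 7, 3, 2).

|D(w)|=16, |Ess(w)|=5:

[(1, 3, 0), (3, 7, 2), (4, 5, 2), (6, 3, 1), (7, 2, 1)]


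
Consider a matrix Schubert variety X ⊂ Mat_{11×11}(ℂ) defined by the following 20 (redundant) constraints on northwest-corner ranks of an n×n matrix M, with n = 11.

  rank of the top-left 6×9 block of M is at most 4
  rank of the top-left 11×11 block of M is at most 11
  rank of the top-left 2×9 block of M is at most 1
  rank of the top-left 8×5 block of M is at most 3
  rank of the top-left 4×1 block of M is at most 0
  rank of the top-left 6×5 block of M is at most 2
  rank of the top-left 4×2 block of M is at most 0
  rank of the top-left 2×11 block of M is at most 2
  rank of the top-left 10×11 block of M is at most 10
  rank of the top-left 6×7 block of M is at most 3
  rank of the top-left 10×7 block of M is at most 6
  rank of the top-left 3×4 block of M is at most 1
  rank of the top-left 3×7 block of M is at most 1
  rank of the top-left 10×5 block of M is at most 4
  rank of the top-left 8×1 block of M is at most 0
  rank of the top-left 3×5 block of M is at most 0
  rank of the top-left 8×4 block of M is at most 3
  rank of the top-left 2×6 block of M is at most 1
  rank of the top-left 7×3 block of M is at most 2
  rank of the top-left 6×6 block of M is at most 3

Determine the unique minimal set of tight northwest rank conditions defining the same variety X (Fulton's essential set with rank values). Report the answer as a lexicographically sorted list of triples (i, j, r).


Reconstructing r_w from the 20 given conditions:

  0 | 0 | 0 | 0 | 0 | 1 | 1 | 1 | 1 | 1 | 1
  0 | 0 | 0 | 0 | 0 | 1 | 1 | 1 | 1 | 2 | 2
  0 | 0 | 0 | 0 | 0 | 1 | 1 | 2 | 2 | 3 | 3
  0 | 0 | 1 | 1 | 1 | 2 | 2 | 3 | 3 | 4 | 4
  0 | 1 | 2 | 2 | 2 | 3 | 3 | 4 | 4 | 5 | 5
  0 | 1 | 2 | 2 | 2 | 3 | 3 | 4 | 4 | 5 | 6
  0 | 1 | 2 | 3 | 3 | 4 | 4 | 5 | 5 | 6 | 7
  0 | 1 | 2 | 3 | 3 | 4 | 5 | 6 | 6 | 7 | 8
  1 | 2 | 3 | 4 | 4 | 5 | 6 | 7 | 7 | 8 | 9
  1 | 2 | 3 | 4 | 4 | 5 | 6 | 7 | 8 | 9 | 10
  1 | 2 | 3 | 4 | 5 | 6 | 7 | 8 | 9 | 10 | 11

giving w = (6, 10, 8, 3, 2, 11, 4, 7, 1, 9, 5) via Δ²R.

ℓ(w)=31; the 10 essential cells (i,j,r):

[(2, 9, 1), (3, 5, 0), (3, 7, 1), (4, 2, 0), (6, 5, 2), (6, 7, 3), (6, 9, 4), (8, 1, 0), (8, 5, 3), (10, 5, 4)]


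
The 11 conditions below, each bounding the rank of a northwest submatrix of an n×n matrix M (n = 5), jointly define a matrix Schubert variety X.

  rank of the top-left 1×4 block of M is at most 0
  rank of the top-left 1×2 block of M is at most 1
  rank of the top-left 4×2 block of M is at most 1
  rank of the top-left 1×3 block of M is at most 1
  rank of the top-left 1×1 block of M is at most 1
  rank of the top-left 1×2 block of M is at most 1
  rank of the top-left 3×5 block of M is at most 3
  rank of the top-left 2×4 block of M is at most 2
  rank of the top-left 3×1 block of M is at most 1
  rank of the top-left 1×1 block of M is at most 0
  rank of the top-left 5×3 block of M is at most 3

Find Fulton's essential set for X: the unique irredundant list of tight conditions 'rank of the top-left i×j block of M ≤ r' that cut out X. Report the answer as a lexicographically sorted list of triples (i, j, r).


Rank table r_w(5×5) implied by the 11 constraints:

  i=1: 0 0 0 0 1
  i=2: 1 1 1 1 2
  i=3: 1 1 2 2 3
  i=4: 1 1 2 3 4
  i=5: 1 2 3 4 5

reading off 1-entries of Δ²R: w = (5, 1, 3, 4, 2).

ℓ(w)=6; the 2 essential cells (i,j,r):

[(1, 4, 0), (4, 2, 1)]


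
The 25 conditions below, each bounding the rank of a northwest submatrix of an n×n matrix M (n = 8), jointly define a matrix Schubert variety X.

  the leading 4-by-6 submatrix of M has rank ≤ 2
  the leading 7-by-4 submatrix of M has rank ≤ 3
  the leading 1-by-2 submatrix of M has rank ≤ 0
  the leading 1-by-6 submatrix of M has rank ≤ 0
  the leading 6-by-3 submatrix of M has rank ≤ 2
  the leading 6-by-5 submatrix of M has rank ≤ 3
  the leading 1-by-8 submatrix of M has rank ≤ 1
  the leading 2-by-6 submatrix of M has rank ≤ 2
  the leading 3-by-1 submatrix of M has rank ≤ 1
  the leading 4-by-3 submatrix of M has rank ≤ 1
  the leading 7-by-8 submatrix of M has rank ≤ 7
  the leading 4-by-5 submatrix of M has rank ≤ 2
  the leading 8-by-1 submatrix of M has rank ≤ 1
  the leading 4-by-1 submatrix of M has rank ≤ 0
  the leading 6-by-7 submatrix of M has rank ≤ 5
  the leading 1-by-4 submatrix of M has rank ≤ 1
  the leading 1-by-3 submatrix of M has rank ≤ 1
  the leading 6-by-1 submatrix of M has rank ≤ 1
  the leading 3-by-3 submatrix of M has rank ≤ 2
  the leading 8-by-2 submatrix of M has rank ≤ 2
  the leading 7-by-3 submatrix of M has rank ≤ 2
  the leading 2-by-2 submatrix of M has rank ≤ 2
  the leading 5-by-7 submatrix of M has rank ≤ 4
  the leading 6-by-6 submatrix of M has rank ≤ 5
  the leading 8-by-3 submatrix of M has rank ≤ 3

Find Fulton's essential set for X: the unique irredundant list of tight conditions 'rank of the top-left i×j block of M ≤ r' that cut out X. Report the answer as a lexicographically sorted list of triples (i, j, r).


Reconstructing r_w from the 25 given conditions:

  i=1: 0 0 0 0 0 0 1 1
  i=2: 0 1 1 1 1 1 2 2
  i=3: 0 1 1 2 2 2 3 3
  i=4: 0 1 1 2 2 2 3 4
  i=5: 1 2 2 3 3 3 4 5
  i=6: 1 2 2 3 3 4 5 6
  i=7: 1 2 2 3 4 5 6 7
  i=8: 1 2 3 4 5 6 7 8

giving w = (7, 2, 4, 8, 1, 6, 5, 3) via Δ²R.

|D(w)|=16, |Ess(w)|=6:

[(1, 6, 0), (4, 1, 0), (4, 3, 1), (4, 6, 2), (6, 5, 3), (7, 3, 2)]


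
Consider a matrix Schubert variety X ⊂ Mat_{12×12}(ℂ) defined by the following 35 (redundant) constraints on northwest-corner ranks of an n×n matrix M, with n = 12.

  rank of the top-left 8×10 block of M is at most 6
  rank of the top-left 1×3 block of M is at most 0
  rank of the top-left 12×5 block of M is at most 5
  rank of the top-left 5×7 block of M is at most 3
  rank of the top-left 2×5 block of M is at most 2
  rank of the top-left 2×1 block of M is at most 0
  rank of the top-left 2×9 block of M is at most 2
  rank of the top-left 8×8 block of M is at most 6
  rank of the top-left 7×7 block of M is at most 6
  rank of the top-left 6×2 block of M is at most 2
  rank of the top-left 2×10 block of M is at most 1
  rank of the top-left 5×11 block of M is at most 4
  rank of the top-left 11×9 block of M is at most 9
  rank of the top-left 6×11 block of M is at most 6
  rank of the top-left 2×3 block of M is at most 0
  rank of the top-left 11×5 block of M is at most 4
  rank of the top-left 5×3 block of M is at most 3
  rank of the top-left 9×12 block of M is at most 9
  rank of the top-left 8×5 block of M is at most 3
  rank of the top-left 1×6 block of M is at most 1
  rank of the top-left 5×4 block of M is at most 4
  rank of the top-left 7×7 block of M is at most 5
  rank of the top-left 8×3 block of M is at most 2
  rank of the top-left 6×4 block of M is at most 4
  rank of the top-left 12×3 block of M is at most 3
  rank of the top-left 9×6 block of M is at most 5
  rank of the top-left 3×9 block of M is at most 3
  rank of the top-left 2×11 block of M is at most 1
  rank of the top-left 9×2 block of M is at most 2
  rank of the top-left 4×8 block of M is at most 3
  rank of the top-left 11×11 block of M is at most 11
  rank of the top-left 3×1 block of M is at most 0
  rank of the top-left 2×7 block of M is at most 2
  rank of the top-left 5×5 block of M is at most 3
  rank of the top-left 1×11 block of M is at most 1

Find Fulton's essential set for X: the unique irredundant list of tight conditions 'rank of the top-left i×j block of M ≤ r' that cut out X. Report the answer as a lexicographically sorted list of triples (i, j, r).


Reconstructing r_w from the 35 given conditions:

  R[1]: 0 0 0 1 1 1 1 1 1 1 1 1
  R[2]: 0 0 0 1 1 1 1 1 1 1 1 2
  R[3]: 0 1 1 2 2 2 2 2 2 2 2 3
  R[4]: 1 2 2 3 3 3 3 3 3 3 3 4
  R[5]: 1 2 2 3 3 3 3 4 4 4 4 5
  R[6]: 1 2 2 3 3 4 4 5 5 5 5 6
  R[7]: 1 2 2 3 3 4 5 6 6 6 6 7
  R[8]: 1 2 2 3 3 4 5 6 6 6 7 8
  R[9]: 1 2 3 4 4 5 6 7 7 7 8 9
  R[10]: 1 2 3 4 4 5 6 7 8 8 9 10
  R[11]: 1 2 3 4 4 5 6 7 8 9 10 11
  R[12]: 1 2 3 4 5 6 7 8 9 10 11 12

hence w(1..12) = (4, 12, 2, 1, 8, 6, 7, 11, 3, 9, 10, 5).

|D(w)|=28, |Ess(w)|=8:

[(2, 3, 0), (2, 11, 1), (3, 1, 0), (5, 7, 3), (8, 3, 2), (8, 5, 3), (8, 10, 6), (11, 5, 4)]


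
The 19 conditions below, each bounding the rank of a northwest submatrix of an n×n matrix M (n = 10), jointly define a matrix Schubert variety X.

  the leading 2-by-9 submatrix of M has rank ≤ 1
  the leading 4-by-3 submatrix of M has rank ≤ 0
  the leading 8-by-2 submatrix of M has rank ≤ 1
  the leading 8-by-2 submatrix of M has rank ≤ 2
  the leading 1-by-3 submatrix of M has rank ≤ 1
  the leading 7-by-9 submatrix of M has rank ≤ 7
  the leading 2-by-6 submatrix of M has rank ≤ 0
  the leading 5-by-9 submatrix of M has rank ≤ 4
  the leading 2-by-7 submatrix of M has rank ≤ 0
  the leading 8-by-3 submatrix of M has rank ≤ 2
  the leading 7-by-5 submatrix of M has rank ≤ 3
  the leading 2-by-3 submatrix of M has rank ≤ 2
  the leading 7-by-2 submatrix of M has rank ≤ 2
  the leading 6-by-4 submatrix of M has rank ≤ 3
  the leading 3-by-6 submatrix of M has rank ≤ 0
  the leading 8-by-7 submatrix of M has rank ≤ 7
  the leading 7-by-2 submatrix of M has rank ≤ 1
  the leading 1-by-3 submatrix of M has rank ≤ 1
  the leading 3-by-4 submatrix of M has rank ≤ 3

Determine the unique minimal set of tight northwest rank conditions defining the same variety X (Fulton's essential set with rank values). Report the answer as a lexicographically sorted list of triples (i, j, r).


Reconstructing r_w from the 19 given conditions:

  row 1: 0  0  0  0  0  0  0  1  1  1
  row 2: 0  0  0  0  0  0  0  1  1  2
  row 3: 0  0  0  0  0  0  1  2  2  3
  row 4: 0  0  0  1  1  1  2  3  3  4
  row 5: 1  1  1  2  2  2  3  4  4  5
  row 6: 1  1  2  3  3  3  4  5  5  6
  row 7: 1  1  2  3  3  4  5  6  6  7
  row 8: 1  1  2  3  4  5  6  7  7  8
  row 9: 1  2  3  4  5  6  7  8  8  9
  row 10: 1  2  3  4  5  6  7  8  9  10

so w = (8, 10, 7, 4, 1, 3, 6, 5, 2, 9).

D(w) has 28 cells with 6 SE-corners; essential set:

[(2, 7, 0), (2, 9, 1), (3, 6, 0), (4, 3, 0), (7, 5, 3), (8, 2, 1)]


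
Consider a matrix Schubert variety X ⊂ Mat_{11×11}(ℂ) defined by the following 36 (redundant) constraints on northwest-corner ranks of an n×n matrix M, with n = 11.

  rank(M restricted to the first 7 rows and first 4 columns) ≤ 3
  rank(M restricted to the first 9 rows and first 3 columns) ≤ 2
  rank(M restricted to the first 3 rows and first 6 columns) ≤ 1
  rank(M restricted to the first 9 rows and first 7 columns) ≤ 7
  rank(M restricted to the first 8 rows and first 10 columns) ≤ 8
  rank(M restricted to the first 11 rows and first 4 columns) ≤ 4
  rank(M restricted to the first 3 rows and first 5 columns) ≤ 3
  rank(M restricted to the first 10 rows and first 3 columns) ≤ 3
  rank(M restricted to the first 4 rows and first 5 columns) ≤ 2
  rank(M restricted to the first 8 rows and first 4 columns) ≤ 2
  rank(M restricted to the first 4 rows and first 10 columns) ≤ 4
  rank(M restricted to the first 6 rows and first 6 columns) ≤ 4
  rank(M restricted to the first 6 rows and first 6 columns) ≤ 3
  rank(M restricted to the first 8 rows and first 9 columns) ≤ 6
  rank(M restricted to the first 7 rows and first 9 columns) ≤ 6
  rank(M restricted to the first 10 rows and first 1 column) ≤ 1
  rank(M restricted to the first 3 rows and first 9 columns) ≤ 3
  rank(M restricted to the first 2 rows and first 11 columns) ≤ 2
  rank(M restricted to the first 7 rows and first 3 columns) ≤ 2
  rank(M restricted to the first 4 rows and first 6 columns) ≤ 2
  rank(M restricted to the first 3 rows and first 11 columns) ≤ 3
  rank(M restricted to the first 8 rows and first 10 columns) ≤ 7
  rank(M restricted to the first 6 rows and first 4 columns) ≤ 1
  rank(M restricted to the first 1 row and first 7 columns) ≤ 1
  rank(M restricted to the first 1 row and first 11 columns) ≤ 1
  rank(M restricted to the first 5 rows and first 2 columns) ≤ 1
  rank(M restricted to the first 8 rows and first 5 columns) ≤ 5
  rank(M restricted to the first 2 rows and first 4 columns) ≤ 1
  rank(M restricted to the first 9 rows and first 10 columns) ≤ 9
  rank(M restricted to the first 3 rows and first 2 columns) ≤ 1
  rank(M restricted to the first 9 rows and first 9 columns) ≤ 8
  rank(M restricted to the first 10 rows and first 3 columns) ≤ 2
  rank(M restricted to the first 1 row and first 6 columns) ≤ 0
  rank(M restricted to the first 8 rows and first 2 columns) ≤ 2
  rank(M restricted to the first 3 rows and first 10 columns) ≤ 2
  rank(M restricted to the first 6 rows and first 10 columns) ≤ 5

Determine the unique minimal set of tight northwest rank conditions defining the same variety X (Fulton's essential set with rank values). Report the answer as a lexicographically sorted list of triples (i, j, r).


Propagating the 36 rank bounds to every northwest block:

  R[1]: 0 | 0 | 0 | 0 | 0 | 0 | 1 | 1 | 1 | 1 | 1
  R[2]: 1 | 1 | 1 | 1 | 1 | 1 | 2 | 2 | 2 | 2 | 2
  R[3]: 1 | 1 | 1 | 1 | 1 | 1 | 2 | 2 | 2 | 2 | 3
  R[4]: 1 | 1 | 1 | 1 | 2 | 2 | 3 | 3 | 3 | 3 | 4
  R[5]: 1 | 1 | 1 | 1 | 2 | 3 | 4 | 4 | 4 | 4 | 5
  R[6]: 1 | 1 | 1 | 1 | 2 | 3 | 4 | 5 | 5 | 5 | 6
  R[7]: 1 | 2 | 2 | 2 | 3 | 4 | 5 | 6 | 6 | 6 | 7
  R[8]: 1 | 2 | 2 | 2 | 3 | 4 | 5 | 6 | 6 | 7 | 8
  R[9]: 1 | 2 | 2 | 3 | 4 | 5 | 6 | 7 | 7 | 8 | 9
  R[10]: 1 | 2 | 2 | 3 | 4 | 5 | 6 | 7 | 8 | 9 | 10
  R[11]: 1 | 2 | 3 | 4 | 5 | 6 | 7 | 8 | 9 | 10 | 11

so w = (7, 1, 11, 5, 6, 8, 2, 10, 4, 9, 3).

D(w) has 28 cells with 7 SE-corners; essential set:

[(1, 6, 0), (3, 6, 1), (3, 10, 2), (6, 4, 1), (8, 4, 2), (8, 9, 6), (10, 3, 2)]


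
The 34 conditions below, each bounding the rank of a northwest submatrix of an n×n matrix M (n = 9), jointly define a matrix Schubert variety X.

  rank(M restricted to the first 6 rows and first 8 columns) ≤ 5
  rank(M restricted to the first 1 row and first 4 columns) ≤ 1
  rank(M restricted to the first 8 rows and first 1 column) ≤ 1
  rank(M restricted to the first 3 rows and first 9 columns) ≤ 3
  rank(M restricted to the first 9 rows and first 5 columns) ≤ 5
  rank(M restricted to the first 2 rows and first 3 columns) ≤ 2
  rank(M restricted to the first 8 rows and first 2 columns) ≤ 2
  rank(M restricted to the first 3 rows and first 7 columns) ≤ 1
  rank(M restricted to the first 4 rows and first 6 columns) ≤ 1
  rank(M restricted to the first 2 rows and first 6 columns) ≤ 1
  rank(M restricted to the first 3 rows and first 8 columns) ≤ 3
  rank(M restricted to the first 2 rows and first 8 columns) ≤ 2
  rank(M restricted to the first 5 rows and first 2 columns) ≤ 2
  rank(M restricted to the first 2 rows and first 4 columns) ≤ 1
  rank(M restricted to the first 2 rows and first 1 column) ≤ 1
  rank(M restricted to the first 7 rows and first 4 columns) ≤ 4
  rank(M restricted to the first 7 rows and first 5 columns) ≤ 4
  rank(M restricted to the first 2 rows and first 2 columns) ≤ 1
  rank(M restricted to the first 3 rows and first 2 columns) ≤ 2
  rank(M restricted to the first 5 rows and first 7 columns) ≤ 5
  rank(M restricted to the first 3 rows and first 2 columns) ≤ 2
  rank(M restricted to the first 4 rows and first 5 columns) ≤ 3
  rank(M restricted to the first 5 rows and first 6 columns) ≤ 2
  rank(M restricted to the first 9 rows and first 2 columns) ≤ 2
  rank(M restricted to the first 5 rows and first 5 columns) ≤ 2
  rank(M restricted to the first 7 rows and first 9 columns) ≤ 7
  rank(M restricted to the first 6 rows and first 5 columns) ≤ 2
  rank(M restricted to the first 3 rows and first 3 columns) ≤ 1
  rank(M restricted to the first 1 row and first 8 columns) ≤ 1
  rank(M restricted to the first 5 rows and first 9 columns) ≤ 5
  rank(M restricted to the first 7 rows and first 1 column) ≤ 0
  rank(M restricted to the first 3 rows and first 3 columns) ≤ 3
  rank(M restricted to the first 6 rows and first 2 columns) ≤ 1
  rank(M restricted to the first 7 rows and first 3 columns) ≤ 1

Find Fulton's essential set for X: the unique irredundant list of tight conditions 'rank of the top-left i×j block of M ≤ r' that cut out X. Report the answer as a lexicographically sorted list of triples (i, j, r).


Propagating the 34 rank bounds to every northwest block:

  i=1: 0  1  1  1  1  1  1  1  1
  i=2: 0  1  1  1  1  1  1  2  2
  i=3: 0  1  1  1  1  1  1  2  3
  i=4: 0  1  1  1  1  1  2  3  4
  i=5: 0  1  1  2  2  2  3  4  5
  i=6: 0  1  1  2  2  3  4  5  6
  i=7: 0  1  1  2  3  4  5  6  7
  i=8: 1  2  2  3  4  5  6  7  8
  i=9: 1  2  3  4  5  6  7  8  9

giving w = (2, 8, 9, 7, 4, 6, 5, 1, 3) via Δ²R.

Fulton essential set (5 of the 25 Rothe cells):

[(3, 7, 1), (4, 6, 1), (6, 5, 2), (7, 1, 0), (7, 3, 1)]


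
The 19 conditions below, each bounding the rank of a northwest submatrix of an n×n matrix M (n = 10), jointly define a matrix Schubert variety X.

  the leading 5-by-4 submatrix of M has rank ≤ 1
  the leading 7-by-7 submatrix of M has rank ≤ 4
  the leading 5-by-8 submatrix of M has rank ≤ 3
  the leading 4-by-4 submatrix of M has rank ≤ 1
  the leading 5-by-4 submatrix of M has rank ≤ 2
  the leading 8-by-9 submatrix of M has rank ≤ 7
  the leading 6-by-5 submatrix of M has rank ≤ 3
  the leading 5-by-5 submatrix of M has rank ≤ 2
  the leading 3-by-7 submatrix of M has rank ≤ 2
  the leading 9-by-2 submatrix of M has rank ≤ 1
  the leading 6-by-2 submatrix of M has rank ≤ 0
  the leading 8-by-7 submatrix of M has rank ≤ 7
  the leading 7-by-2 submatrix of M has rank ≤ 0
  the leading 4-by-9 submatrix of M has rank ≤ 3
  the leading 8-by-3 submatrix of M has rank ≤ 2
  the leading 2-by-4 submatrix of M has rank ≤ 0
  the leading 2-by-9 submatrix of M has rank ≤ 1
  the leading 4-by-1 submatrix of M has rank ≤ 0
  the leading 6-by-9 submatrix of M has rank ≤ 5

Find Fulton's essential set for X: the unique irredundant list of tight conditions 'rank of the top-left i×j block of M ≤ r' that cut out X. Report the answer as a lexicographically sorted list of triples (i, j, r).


The tightest implied rank at each (i,j), from the 19 conditions:

  row 1: 0 0 0 0 1 1 1 1 1 1
  row 2: 0 0 0 0 1 1 1 1 1 2
  row 3: 0 0 1 1 2 2 2 2 2 3
  row 4: 0 0 1 1 2 3 3 3 3 4
  row 5: 0 0 1 1 2 3 3 3 4 5
  row 6: 0 0 1 2 3 4 4 4 5 6
  row 7: 0 0 1 2 3 4 4 5 6 7
  row 8: 1 1 2 3 4 5 5 6 7 8
  row 9: 1 1 2 3 4 5 6 7 8 9
  row 10: 1 2 3 4 5 6 7 8 9 10

reading off 1-entries of Δ²R: w = (5, 10, 3, 6, 9, 4, 8, 1, 7, 2).

7 SE-corners of the 28-cell Rothe diagram give Ess(w):

[(2, 4, 0), (2, 9, 1), (5, 4, 1), (5, 8, 3), (7, 2, 0), (7, 7, 4), (9, 2, 1)]


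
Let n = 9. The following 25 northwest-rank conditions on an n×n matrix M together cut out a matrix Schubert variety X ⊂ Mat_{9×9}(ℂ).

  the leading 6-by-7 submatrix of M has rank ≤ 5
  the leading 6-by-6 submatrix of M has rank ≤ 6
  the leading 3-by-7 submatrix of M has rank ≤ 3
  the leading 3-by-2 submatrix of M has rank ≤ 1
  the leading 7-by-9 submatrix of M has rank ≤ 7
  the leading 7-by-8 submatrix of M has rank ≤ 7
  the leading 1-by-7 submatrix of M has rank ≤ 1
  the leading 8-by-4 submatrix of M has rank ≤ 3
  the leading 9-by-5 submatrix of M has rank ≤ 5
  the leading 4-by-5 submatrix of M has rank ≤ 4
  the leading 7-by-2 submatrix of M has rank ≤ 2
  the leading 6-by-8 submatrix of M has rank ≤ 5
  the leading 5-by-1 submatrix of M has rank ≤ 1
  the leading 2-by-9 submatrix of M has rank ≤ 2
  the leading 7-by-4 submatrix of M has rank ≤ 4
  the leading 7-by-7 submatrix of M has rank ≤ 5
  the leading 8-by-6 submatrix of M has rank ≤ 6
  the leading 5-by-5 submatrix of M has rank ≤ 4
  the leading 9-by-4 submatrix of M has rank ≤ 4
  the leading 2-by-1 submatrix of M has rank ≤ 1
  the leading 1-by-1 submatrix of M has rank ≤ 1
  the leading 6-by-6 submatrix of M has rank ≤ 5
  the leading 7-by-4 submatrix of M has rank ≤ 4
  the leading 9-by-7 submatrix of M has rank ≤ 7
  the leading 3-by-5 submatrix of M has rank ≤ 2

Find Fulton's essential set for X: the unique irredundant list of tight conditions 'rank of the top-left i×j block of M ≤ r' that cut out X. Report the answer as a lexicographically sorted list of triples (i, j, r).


Rank table r_w(9×9) implied by the 25 constraints:

  R[1]: 1 1 1 1 1 1 1 1 1
  R[2]: 1 1 2 2 2 2 2 2 2
  R[3]: 1 1 2 2 2 3 3 3 3
  R[4]: 1 2 3 3 3 4 4 4 4
  R[5]: 1 2 3 3 4 5 5 5 5
  R[6]: 1 2 3 3 4 5 5 5 6
  R[7]: 1 2 3 3 4 5 5 6 7
  R[8]: 1 2 3 3 4 5 6 7 8
  R[9]: 1 2 3 4 5 6 7 8 9

giving w = (1, 3, 6, 2, 5, 9, 8, 7, 4) via Δ²R.

Fulton essential set (5 of the 11 Rothe cells):

[(3, 2, 1), (3, 5, 2), (6, 8, 5), (7, 7, 5), (8, 4, 3)]


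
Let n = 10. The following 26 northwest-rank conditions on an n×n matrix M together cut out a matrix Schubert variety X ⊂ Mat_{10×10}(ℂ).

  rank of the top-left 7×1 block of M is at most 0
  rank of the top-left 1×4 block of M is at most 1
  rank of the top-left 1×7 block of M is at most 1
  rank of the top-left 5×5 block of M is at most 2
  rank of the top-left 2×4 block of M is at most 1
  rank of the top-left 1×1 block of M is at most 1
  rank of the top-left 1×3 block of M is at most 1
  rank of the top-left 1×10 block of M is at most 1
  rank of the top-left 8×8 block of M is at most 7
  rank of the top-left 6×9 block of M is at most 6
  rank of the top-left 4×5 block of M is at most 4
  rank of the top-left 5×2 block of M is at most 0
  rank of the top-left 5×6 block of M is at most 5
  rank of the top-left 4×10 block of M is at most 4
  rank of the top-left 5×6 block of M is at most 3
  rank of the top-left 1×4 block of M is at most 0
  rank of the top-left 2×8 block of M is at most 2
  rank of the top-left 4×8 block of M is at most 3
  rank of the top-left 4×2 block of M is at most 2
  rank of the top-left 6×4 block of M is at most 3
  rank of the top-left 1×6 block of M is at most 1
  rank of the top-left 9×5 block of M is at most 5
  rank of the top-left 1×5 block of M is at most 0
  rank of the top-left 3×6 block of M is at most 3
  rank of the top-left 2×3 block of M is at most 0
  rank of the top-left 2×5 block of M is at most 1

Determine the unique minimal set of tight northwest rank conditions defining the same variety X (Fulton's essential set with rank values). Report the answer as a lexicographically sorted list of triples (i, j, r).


Reconstructing r_w from the 26 given conditions:

  i=1: 0  0  0  0  0  1  1  1  1  1
  i=2: 0  0  0  1  1  2  2  2  2  2
  i=3: 0  0  1  2  2  3  3  3  3  3
  i=4: 0  0  1  2  2  3  3  3  4  4
  i=5: 0  0  1  2  2  3  4  4  5  5
  i=6: 0  1  2  3  3  4  5  5  6  6
  i=7: 0  1  2  3  4  5  6  6  7  7
  i=8: 1  2  3  4  5  6  7  7  8  8
  i=9: 1  2  3  4  5  6  7  8  9  9
  i=10: 1  2  3  4  5  6  7  8  9  10

so w = (6, 4, 3, 9, 7, 2, 5, 1, 8, 10).

6 SE-corners of the 20-cell Rothe diagram give Ess(w):

[(1, 5, 0), (2, 3, 0), (4, 8, 3), (5, 2, 0), (5, 5, 2), (7, 1, 0)]


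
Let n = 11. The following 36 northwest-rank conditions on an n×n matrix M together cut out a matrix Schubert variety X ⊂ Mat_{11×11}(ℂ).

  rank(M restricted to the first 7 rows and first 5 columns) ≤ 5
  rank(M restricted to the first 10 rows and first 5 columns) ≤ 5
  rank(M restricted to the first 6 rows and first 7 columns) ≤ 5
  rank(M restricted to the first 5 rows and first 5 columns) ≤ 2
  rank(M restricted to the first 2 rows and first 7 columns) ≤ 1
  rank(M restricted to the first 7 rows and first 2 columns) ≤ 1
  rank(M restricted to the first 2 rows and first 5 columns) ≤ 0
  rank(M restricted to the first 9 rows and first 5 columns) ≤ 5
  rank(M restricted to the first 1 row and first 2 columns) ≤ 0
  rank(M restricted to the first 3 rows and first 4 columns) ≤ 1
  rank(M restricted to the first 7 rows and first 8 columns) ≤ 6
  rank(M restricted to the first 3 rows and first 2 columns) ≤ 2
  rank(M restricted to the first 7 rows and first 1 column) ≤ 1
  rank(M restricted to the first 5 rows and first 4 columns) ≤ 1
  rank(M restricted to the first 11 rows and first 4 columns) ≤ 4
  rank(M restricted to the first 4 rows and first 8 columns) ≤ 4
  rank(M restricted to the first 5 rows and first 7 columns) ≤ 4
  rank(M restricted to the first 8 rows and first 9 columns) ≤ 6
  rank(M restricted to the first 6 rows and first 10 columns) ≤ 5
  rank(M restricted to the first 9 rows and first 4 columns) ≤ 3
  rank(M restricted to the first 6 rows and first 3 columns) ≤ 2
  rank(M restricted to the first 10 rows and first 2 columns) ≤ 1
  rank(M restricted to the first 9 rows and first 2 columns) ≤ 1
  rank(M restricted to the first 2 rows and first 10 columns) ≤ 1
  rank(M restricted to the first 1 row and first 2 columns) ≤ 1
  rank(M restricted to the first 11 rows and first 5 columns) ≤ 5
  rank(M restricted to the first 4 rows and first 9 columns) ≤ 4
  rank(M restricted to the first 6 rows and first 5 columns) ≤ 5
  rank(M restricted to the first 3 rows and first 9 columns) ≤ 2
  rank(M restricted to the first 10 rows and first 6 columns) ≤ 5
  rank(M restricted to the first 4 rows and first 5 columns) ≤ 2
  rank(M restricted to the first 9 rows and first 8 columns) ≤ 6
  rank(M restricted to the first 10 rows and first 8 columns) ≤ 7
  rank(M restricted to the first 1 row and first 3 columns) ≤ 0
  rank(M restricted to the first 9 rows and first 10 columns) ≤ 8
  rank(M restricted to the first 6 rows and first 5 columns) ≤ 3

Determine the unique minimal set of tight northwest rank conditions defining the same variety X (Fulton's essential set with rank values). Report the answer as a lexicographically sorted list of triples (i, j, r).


Computing R[i][j] = min implied NW-rank bound (n=11, 36 conditions):

  i=1: 0, 0, 0, 0, 0, 1, 1, 1, 1, 1, 1
  i=2: 0, 0, 0, 0, 0, 1, 1, 1, 1, 1, 2
  i=3: 1, 1, 1, 1, 1, 2, 2, 2, 2, 2, 3
  i=4: 1, 1, 1, 1, 2, 3, 3, 3, 3, 3, 4
  i=5: 1, 1, 1, 1, 2, 3, 4, 4, 4, 4, 5
  i=6: 1, 1, 2, 2, 3, 4, 5, 5, 5, 5, 6
  i=7: 1, 1, 2, 3, 4, 5, 6, 6, 6, 6, 7
  i=8: 1, 1, 2, 3, 4, 5, 6, 6, 6, 7, 8
  i=9: 1, 1, 2, 3, 4, 5, 6, 6, 7, 8, 9
  i=10: 1, 1, 2, 3, 4, 5, 6, 7, 8, 9, 10
  i=11: 1, 2, 3, 4, 5, 6, 7, 8, 9, 10, 11

hence w(1..11) = (6, 11, 1, 5, 7, 3, 4, 10, 9, 8, 2).

ℓ(w)=28; the 6 essential cells (i,j,r):

[(2, 5, 0), (2, 10, 1), (5, 4, 1), (8, 9, 6), (9, 8, 6), (10, 2, 1)]


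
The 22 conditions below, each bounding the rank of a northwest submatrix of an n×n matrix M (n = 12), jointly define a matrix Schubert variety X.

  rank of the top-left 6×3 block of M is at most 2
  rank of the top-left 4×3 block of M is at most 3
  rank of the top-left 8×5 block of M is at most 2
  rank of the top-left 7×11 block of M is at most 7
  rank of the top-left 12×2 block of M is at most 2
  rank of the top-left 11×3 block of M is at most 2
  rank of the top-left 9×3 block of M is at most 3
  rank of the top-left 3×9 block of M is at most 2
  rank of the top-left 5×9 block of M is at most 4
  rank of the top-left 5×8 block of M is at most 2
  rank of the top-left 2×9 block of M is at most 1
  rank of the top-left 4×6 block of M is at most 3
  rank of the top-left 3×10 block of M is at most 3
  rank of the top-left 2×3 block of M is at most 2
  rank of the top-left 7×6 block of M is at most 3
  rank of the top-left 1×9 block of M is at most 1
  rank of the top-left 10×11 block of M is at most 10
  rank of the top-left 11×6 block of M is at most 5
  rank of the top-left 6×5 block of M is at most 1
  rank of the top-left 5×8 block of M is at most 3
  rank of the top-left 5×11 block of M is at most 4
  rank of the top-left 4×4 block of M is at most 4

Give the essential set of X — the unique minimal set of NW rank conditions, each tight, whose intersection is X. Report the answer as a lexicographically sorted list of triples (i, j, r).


Rank table r_w(12×12) implied by the 22 constraints:

  i=1: 1  1  1  1  1  1  1  1  1  1  1  1
  i=2: 1  1  1  1  1  1  1  1  1  2  2  2
  i=3: 1  1  1  1  1  2  2  2  2  3  3  3
  i=4: 1  1  1  1  1  2  2  2  3  4  4  4
  i=5: 1  1  1  1  1  2  2  2  3  4  4  5
  i=6: 1  1  1  1  1  2  3  3  4  5  5  6
  i=7: 1  2  2  2  2  3  4  4  5  6  6  7
  i=8: 1  2  2  2  2  3  4  5  6  7  7  8
  i=9: 1  2  2  3  3  4  5  6  7  8  8  9
  i=10: 1  2  2  3  4  5  6  7  8  9  9  10
  i=11: 1  2  2  3  4  5  6  7  8  9  10  11
  i=12: 1  2  3  4  5  6  7  8  9  10  11  12

second differences of R give the permutation w = (1, 10, 6, 9, 12, 7, 2, 8, 4, 5, 11, 3).

ℓ(w)=35; the 6 essential cells (i,j,r):

[(2, 9, 1), (5, 8, 2), (5, 11, 4), (6, 5, 1), (8, 5, 2), (11, 3, 2)]
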